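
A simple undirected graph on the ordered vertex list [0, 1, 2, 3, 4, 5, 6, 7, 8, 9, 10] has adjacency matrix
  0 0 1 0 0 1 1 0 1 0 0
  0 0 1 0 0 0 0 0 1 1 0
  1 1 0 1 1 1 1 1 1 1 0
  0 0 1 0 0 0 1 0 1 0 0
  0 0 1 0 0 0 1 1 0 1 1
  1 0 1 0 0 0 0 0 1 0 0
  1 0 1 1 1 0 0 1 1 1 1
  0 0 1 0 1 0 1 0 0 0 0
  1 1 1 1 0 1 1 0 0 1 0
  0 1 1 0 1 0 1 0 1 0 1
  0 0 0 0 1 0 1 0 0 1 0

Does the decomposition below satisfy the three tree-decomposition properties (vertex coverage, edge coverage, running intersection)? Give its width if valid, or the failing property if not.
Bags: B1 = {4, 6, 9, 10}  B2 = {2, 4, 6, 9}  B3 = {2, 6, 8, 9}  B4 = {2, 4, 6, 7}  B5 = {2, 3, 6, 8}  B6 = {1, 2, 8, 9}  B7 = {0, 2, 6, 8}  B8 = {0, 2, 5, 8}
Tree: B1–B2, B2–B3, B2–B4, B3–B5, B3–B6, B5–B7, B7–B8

Yes; width 3.

Checking the three conditions: (i) the bags cover all of {0, 1, 2, 3, 4, 5, 6, 7, 8, 9, 10}; (ii) for each edge, some bag contains both endpoints; (iii) the bags containing any fixed vertex form a subtree. All hold, so the decomposition is valid with width 4 − 1 = 3.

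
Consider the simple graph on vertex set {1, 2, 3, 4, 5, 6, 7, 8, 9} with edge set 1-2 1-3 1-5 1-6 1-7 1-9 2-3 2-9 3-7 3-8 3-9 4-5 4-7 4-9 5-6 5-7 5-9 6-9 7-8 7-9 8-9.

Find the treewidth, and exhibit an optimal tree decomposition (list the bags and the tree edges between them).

Treewidth 3.
One optimal decomposition is:
Bags: B1 = {1, 3, 7, 9}  B2 = {1, 2, 3, 9}  B3 = {1, 5, 7, 9}  B4 = {1, 5, 6, 9}  B5 = {3, 7, 8, 9}  B6 = {4, 5, 7, 9}
Tree: B1–B2, B1–B3, B3–B4, B1–B5, B3–B6

Each bag holds 4 vertices, so the decomposition has width 3, which upper-bounds the treewidth. For the lower bound, the 4 vertices {3, 7, 8, 9} are pairwise adjacent, and any tree decomposition puts a clique entirely inside one bag — forcing width ≥ 3. Therefore the treewidth is 3.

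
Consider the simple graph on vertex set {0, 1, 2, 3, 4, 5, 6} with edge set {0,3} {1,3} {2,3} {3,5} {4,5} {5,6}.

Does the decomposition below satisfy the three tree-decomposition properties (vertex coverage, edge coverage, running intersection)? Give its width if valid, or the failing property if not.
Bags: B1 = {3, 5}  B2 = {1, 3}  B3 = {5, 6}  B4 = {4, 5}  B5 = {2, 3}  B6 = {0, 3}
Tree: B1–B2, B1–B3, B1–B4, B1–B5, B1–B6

Yes; width 1.

Vertex coverage: the bags together contain {0, 1, 2, 3, 4, 5, 6}, the full vertex set. Edge coverage: each edge of G has both endpoints in at least one bag. Running intersection: for every vertex, the bags containing it form a connected subtree. All three properties hold, so this is a valid tree decomposition of width max|bag| − 1 = 1, and hence tw(G) ≤ 1.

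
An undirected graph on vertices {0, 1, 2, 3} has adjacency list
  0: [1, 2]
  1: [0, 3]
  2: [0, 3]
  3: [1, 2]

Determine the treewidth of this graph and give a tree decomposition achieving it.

Each bag holds 3 vertices, so the decomposition has width 2, which upper-bounds the treewidth. The edges 3–2–0–1–3 form a cycle, so G is not a tree and its treewidth is at least 2. Therefore the treewidth is 2.

Treewidth 2.
One such decomposition:
Bags: B1 = {0, 2, 3}  B2 = {0, 1, 3}
Tree: B1–B2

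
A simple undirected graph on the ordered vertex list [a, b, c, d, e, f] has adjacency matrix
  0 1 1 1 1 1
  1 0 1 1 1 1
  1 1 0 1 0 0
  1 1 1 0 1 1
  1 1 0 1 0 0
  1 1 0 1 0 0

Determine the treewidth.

3

A width-3 tree decomposition is:
Bags: B1 = {a, b, d, f}  B2 = {a, b, d, e}  B3 = {a, b, c, d}
Tree: B1–B2, B2–B3
Every bag has size at most 4, so the width is 4 − 1 = 3 and tw(G) ≤ 3. Conversely, {a, b, d, e} is a clique of size 4, and the vertices of any clique must share a bag in every tree decomposition; so some bag has ≥ 4 vertices and tw(G) ≥ 3. Therefore the treewidth is 3.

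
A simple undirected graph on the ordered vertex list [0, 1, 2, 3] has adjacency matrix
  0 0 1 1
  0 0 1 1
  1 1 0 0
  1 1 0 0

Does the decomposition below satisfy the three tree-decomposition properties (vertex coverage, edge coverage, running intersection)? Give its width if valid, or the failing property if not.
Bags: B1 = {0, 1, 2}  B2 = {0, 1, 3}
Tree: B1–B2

Yes; width 2.

Vertex coverage: the bags together contain {0, 1, 2, 3}, the full vertex set. Edge coverage: each edge of G has both endpoints in at least one bag. Running intersection: for every vertex, the bags containing it form a connected subtree. All three properties hold, so this is a valid tree decomposition of width max|bag| − 1 = 2, and hence tw(G) ≤ 2.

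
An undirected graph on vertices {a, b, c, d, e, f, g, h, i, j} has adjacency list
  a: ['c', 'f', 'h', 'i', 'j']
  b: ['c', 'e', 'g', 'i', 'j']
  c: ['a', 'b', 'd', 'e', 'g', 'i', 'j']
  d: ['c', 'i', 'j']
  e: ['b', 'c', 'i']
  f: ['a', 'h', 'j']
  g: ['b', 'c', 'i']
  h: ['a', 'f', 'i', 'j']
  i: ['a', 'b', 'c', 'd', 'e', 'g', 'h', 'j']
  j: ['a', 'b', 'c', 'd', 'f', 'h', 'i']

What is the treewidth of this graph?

A width-3 tree decomposition is:
Bags: B1 = {a, c, i, j}  B2 = {b, c, i, j}  B3 = {b, c, g, i}  B4 = {b, c, e, i}  B5 = {a, h, i, j}  B6 = {a, f, h, j}  B7 = {c, d, i, j}
Tree: B1–B2, B2–B3, B3–B4, B1–B5, B5–B6, B2–B7
Each bag holds 4 vertices, so the decomposition has width 3, which upper-bounds the treewidth. On the other hand G contains the 4-clique {a, f, h, j}. A clique must lie in a single bag of any decomposition, so no decomposition can have width below 3. Combining the bounds, tw(G) = 3.

3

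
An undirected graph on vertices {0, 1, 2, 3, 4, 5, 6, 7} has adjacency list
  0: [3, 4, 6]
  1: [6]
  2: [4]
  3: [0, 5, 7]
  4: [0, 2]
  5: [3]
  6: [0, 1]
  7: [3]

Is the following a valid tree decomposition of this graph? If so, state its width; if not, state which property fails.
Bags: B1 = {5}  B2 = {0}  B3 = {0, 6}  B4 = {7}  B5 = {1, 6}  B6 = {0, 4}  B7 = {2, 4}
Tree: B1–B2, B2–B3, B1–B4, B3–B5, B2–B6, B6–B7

No — vertex 3 appears in no bag.

A tree decomposition must satisfy three properties: every vertex lies in some bag; for every edge, both endpoints lie together in some bag; and for every vertex, the bags containing it form a connected subtree. Here vertex 3 appears in no bag, so the decomposition is invalid.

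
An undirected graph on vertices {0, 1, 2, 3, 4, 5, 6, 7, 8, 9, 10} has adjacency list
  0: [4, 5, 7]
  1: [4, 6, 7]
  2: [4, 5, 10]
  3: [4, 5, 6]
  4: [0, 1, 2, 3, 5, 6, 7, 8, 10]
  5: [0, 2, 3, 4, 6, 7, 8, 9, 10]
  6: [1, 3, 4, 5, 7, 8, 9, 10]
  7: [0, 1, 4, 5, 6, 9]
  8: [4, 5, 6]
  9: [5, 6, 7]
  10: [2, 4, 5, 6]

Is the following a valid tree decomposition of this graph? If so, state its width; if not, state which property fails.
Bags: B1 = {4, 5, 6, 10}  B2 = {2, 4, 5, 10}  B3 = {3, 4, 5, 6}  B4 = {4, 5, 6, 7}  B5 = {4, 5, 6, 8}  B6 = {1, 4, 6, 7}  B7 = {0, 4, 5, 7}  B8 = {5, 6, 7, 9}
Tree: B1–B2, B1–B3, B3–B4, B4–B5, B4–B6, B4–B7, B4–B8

Every vertex of G appears in some bag (union = {0, 1, 2, 3, 4, 5, 6, 7, 8, 9, 10}); every edge is covered by a bag; and for each vertex v the set of bags containing v is connected in the bag tree. The decomposition is therefore valid. The largest bag has 4 vertices, so the width is 3.

Yes; width 3.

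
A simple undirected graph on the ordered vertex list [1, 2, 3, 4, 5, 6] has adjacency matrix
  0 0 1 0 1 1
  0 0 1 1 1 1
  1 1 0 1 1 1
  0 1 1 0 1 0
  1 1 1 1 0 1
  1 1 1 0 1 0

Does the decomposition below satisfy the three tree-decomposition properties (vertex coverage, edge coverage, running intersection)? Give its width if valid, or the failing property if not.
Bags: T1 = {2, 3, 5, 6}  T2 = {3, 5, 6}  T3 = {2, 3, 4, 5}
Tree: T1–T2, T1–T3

No — vertex 1 appears in no bag.

A tree decomposition must satisfy three properties: every vertex lies in some bag; for every edge, both endpoints lie together in some bag; and for every vertex, the bags containing it form a connected subtree. Here vertex 1 appears in no bag, so the decomposition is invalid.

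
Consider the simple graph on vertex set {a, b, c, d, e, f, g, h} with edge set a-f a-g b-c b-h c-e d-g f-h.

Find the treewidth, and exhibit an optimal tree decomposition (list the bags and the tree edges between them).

The largest bag has 2 vertices, giving width 1; this decomposition certifies tw(G) ≤ 1. Since G has at least one edge (e.g. d–g), it is not an edgeless graph, so tw(G) ≥ 1. Therefore the treewidth is 1.

Treewidth 1.
Bags: B1 = {d, g}  B2 = {a, g}  B3 = {a, f}  B4 = {f, h}  B5 = {b, h}  B6 = {b, c}  B7 = {c, e}
Tree: B1–B2, B2–B3, B3–B4, B4–B5, B5–B6, B6–B7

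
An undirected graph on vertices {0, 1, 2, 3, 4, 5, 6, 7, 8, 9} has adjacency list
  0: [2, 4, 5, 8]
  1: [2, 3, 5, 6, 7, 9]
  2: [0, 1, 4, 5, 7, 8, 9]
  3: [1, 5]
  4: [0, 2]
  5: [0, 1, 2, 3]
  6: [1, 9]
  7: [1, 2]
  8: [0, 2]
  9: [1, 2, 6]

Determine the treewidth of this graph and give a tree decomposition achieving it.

Treewidth 2.
Bags: B1 = {1, 2, 5}  B2 = {1, 2, 9}  B3 = {1, 3, 5}  B4 = {0, 2, 5}  B5 = {0, 2, 8}  B6 = {1, 2, 7}  B7 = {1, 6, 9}  B8 = {0, 2, 4}
Tree: B1–B2, B1–B3, B1–B4, B4–B5, B1–B6, B2–B7, B5–B8

The largest bag has 3 vertices, giving width 2; this decomposition certifies tw(G) ≤ 2. For the lower bound, the 3 vertices {0, 2, 8} are pairwise adjacent, and any tree decomposition puts a clique entirely inside one bag — forcing width ≥ 2. Combining the bounds, tw(G) = 2.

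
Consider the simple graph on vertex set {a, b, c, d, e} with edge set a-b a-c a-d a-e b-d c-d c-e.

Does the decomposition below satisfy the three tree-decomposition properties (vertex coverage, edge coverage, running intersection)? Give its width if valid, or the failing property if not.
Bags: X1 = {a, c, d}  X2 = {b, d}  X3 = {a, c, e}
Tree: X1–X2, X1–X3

No — edge (a,b) lies in no bag.

A tree decomposition must satisfy three properties: every vertex lies in some bag; for every edge, both endpoints lie together in some bag; and for every vertex, the bags containing it form a connected subtree. Here edge (a,b) lies in no bag, so the decomposition is invalid.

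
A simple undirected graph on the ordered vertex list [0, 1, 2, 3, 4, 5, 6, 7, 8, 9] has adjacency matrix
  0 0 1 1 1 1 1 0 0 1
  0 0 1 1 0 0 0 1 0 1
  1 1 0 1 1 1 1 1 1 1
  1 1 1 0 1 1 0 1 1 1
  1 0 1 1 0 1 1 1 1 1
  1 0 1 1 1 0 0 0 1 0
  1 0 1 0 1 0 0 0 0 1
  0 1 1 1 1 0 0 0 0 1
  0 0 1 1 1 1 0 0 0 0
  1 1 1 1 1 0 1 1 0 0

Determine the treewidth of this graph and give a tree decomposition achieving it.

Treewidth 4.
One such decomposition:
Bags: B1 = {1, 2, 3, 7, 9}  B2 = {2, 3, 4, 7, 9}  B3 = {0, 2, 3, 4, 9}  B4 = {0, 2, 3, 4, 5}  B5 = {2, 3, 4, 5, 8}  B6 = {0, 2, 4, 6, 9}
Tree: B1–B2, B2–B3, B3–B4, B4–B5, B3–B6

The largest bag has 5 vertices, giving width 4; this decomposition certifies tw(G) ≤ 4. Conversely, {1, 2, 3, 7, 9} is a clique of size 5, and the vertices of any clique must share a bag in every tree decomposition; so some bag has ≥ 5 vertices and tw(G) ≥ 4. Hence tw(G) = 4 exactly.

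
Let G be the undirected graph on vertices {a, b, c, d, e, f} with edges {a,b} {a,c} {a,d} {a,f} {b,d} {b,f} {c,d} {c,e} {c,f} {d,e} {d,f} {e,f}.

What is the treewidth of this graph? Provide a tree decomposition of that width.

Treewidth 3.
One such decomposition:
Bags: B1 = {a, b, d, f}  B2 = {a, c, d, f}  B3 = {c, d, e, f}
Tree: B1–B2, B2–B3

The largest bag has 4 vertices, giving width 3; this decomposition certifies tw(G) ≤ 3. Conversely, {c, d, e, f} is a clique of size 4, and the vertices of any clique must share a bag in every tree decomposition; so some bag has ≥ 4 vertices and tw(G) ≥ 3. Therefore the treewidth is 3.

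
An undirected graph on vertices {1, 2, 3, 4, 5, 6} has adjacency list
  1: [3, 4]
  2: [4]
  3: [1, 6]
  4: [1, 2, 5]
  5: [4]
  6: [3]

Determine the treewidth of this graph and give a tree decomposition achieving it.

Every bag has size at most 2, so the width is 2 − 1 = 1 and tw(G) ≤ 1. Since G has at least one edge (e.g. 6–3), it is not an edgeless graph, so tw(G) ≥ 1. Therefore the treewidth is 1.

Treewidth 1.
One optimal decomposition is:
Bags: B1 = {3, 6}  B2 = {1, 3}  B3 = {1, 4}  B4 = {4, 5}  B5 = {2, 4}
Tree: B1–B2, B2–B3, B3–B4, B4–B5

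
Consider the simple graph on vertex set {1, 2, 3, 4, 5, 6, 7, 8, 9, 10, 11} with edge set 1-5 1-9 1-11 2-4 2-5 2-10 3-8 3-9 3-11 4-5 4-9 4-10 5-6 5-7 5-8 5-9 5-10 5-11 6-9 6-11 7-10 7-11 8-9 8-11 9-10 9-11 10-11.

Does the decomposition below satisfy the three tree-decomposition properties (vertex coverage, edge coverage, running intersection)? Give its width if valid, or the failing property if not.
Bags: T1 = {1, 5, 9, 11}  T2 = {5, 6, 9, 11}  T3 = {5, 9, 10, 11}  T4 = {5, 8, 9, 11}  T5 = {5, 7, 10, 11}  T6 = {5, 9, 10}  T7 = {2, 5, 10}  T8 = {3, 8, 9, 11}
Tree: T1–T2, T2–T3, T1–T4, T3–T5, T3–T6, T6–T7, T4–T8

A tree decomposition must satisfy three properties: every vertex lies in some bag; for every edge, both endpoints lie together in some bag; and for every vertex, the bags containing it form a connected subtree. Here vertex 4 appears in no bag, so the decomposition is invalid.

No — vertex 4 appears in no bag.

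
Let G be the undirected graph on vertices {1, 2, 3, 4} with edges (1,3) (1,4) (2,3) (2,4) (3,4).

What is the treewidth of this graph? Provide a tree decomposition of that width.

Each bag holds 3 vertices, so the decomposition has width 2, which upper-bounds the treewidth. Conversely, {1, 3, 4} is a clique of size 3, and the vertices of any clique must share a bag in every tree decomposition; so some bag has ≥ 3 vertices and tw(G) ≥ 2. Therefore the treewidth is 2.

Treewidth 2.
One such decomposition:
Bags: B1 = {2, 3, 4}  B2 = {1, 3, 4}
Tree: B1–B2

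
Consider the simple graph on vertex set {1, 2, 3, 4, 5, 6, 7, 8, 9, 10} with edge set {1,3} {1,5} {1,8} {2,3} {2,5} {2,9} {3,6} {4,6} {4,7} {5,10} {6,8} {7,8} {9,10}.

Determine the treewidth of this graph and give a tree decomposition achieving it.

Each bag holds 3 vertices, so the decomposition has width 2, which upper-bounds the treewidth. The edges 7–4–6–8–7 form a cycle, so G is not a tree and its treewidth is at least 2. Hence tw(G) = 2 exactly.

Treewidth 2.
One optimal decomposition is:
Bags: B1 = {4, 7, 8}  B2 = {4, 6, 8}  B3 = {1, 6, 8}  B4 = {1, 3, 6}  B5 = {1, 3, 5}  B6 = {2, 3, 5}  B7 = {2, 5, 10}  B8 = {2, 9, 10}
Tree: B1–B2, B2–B3, B3–B4, B4–B5, B5–B6, B6–B7, B7–B8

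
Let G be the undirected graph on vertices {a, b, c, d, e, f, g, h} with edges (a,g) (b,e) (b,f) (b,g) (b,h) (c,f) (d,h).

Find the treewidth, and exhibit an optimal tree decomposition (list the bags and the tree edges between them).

Treewidth 1.
One optimal decomposition is:
Bags: B1 = {b, g}  B2 = {b, h}  B3 = {d, h}  B4 = {a, g}  B5 = {b, f}  B6 = {b, e}  B7 = {c, f}
Tree: B1–B2, B2–B3, B1–B4, B2–B5, B2–B6, B5–B7

Every bag has size at most 2, so the width is 2 − 1 = 1 and tw(G) ≤ 1. Any graph with an edge has treewidth ≥ 1, and G has the edge g–b. Combining the bounds, tw(G) = 1.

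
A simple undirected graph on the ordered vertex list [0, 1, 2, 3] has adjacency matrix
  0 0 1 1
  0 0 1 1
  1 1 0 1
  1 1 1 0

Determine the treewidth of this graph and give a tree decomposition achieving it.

The largest bag has 3 vertices, giving width 2; this decomposition certifies tw(G) ≤ 2. Conversely, {0, 2, 3} is a clique of size 3, and the vertices of any clique must share a bag in every tree decomposition; so some bag has ≥ 3 vertices and tw(G) ≥ 2. The upper and lower bounds meet at 2, so that is the treewidth.

Treewidth 2.
One such decomposition:
Bags: B1 = {1, 2, 3}  B2 = {0, 2, 3}
Tree: B1–B2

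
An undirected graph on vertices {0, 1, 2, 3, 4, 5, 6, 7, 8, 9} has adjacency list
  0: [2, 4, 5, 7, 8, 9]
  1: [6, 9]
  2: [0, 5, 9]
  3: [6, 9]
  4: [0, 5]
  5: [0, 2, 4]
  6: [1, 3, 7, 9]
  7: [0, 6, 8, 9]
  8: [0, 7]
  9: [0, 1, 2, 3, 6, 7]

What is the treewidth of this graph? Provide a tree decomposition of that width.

Treewidth 2.
One optimal decomposition is:
Bags: B1 = {6, 7, 9}  B2 = {0, 7, 9}  B3 = {0, 7, 8}  B4 = {0, 2, 9}  B5 = {3, 6, 9}  B6 = {0, 2, 5}  B7 = {1, 6, 9}  B8 = {0, 4, 5}
Tree: B1–B2, B2–B3, B2–B4, B1–B5, B4–B6, B5–B7, B6–B8

The largest bag has 3 vertices, giving width 2; this decomposition certifies tw(G) ≤ 2. On the other hand G contains the 3-clique {0, 7, 8}. A clique must lie in a single bag of any decomposition, so no decomposition can have width below 2. Therefore the treewidth is 2.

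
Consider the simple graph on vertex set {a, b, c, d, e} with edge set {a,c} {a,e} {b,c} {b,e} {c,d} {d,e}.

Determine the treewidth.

2

A width-2 tree decomposition is:
Bags: B1 = {b, c, e}  B2 = {c, d, e}  B3 = {a, c, e}
Tree: B1–B2, B2–B3
The largest bag has 3 vertices, giving width 2; this decomposition certifies tw(G) ≤ 2. Since c–b–e–d–c is a cycle in G, G is not acyclic. Forests are exactly the graphs of treewidth ≤ 1, so tw(G) ≥ 2. Hence tw(G) = 2 exactly.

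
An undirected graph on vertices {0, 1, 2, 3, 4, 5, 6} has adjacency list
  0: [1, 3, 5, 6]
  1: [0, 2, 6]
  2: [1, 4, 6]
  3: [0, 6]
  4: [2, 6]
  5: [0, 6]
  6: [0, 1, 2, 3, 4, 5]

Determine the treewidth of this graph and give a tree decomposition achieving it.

Treewidth 2.
One such decomposition:
Bags: B1 = {1, 2, 6}  B2 = {0, 1, 6}  B3 = {0, 3, 6}  B4 = {2, 4, 6}  B5 = {0, 5, 6}
Tree: B1–B2, B2–B3, B1–B4, B2–B5

Each bag holds 3 vertices, so the decomposition has width 2, which upper-bounds the treewidth. On the other hand G contains the 3-clique {0, 1, 6}. A clique must lie in a single bag of any decomposition, so no decomposition can have width below 2. The upper and lower bounds meet at 2, so that is the treewidth.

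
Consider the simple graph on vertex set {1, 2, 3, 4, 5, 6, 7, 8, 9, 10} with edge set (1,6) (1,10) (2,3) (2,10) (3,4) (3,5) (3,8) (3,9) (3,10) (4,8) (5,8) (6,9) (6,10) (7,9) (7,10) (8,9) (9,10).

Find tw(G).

2

A width-2 tree decomposition is:
Bags: B1 = {3, 9, 10}  B2 = {7, 9, 10}  B3 = {3, 8, 9}  B4 = {6, 9, 10}  B5 = {2, 3, 10}  B6 = {3, 4, 8}  B7 = {1, 6, 10}  B8 = {3, 5, 8}
Tree: B1–B2, B1–B3, B1–B4, B1–B5, B3–B6, B4–B7, B6–B8
Every bag has size at most 3, so the width is 3 − 1 = 2 and tw(G) ≤ 2. For the lower bound, the 3 vertices {1, 6, 10} are pairwise adjacent, and any tree decomposition puts a clique entirely inside one bag — forcing width ≥ 2. Hence tw(G) = 2 exactly.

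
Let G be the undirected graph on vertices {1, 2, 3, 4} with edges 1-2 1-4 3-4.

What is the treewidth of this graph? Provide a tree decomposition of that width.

Treewidth 1.
One optimal decomposition is:
Bags: B1 = {3, 4}  B2 = {1, 4}  B3 = {1, 2}
Tree: B1–B2, B2–B3

Every bag has size at most 2, so the width is 2 − 1 = 1 and tw(G) ≤ 1. Since G has at least one edge (e.g. 4–3), it is not an edgeless graph, so tw(G) ≥ 1. Combining the bounds, tw(G) = 1.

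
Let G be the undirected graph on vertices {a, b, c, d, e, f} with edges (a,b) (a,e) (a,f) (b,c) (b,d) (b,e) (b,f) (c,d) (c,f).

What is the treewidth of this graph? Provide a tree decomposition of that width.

Each bag holds 3 vertices, so the decomposition has width 2, which upper-bounds the treewidth. Conversely, {b, c, d} is a clique of size 3, and the vertices of any clique must share a bag in every tree decomposition; so some bag has ≥ 3 vertices and tw(G) ≥ 2. Combining the bounds, tw(G) = 2.

Treewidth 2.
Bags: B1 = {a, b, f}  B2 = {b, c, f}  B3 = {a, b, e}  B4 = {b, c, d}
Tree: B1–B2, B1–B3, B2–B4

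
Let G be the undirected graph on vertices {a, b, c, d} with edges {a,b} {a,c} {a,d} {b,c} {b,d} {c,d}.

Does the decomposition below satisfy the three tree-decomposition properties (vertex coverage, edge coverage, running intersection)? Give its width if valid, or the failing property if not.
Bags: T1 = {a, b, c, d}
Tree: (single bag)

Yes; width 3.

Checking the three conditions: (i) the bags cover all of {a, b, c, d}; (ii) for each edge, some bag contains both endpoints; (iii) the bags containing any fixed vertex form a subtree. All hold, so the decomposition is valid with width 4 − 1 = 3.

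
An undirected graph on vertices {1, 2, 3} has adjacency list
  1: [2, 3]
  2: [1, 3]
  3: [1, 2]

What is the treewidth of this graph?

2

A width-2 tree decomposition is:
Bags: B1 = {1, 2, 3}
Tree: (single bag)
A single bag containing all 3 vertices is trivially a valid decomposition of width 2. On the other hand G contains the 3-clique {1, 2, 3}. A clique must lie in a single bag of any decomposition, so no decomposition can have width below 2. Combining the bounds, tw(G) = 2.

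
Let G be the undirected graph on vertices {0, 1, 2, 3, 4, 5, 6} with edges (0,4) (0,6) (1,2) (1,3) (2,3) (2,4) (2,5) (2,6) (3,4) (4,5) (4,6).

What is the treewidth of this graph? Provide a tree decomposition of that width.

Treewidth 2.
One optimal decomposition is:
Bags: B1 = {1, 2, 3}  B2 = {2, 3, 4}  B3 = {2, 4, 5}  B4 = {2, 4, 6}  B5 = {0, 4, 6}
Tree: B1–B2, B2–B3, B3–B4, B4–B5

Each bag holds 3 vertices, so the decomposition has width 2, which upper-bounds the treewidth. Conversely, {0, 4, 6} is a clique of size 3, and the vertices of any clique must share a bag in every tree decomposition; so some bag has ≥ 3 vertices and tw(G) ≥ 2. Therefore the treewidth is 2.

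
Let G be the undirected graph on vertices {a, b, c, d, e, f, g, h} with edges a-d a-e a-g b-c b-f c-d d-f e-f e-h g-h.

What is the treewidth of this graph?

A width-2 tree decomposition is:
Bags: B1 = {a, g, h}  B2 = {a, e, h}  B3 = {a, d, e}  B4 = {d, e, f}  B5 = {c, d, f}  B6 = {b, c, f}
Tree: B1–B2, B2–B3, B3–B4, B4–B5, B5–B6
The largest bag has 3 vertices, giving width 2; this decomposition certifies tw(G) ≤ 2. Since g–h–e–a–g is a cycle in G, G is not acyclic. Forests are exactly the graphs of treewidth ≤ 1, so tw(G) ≥ 2. Combining the bounds, tw(G) = 2.

2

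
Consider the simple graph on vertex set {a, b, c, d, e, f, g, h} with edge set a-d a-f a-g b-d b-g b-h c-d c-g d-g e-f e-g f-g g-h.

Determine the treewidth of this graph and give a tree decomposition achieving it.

Treewidth 2.
One optimal decomposition is:
Bags: B1 = {a, d, g}  B2 = {c, d, g}  B3 = {a, f, g}  B4 = {b, d, g}  B5 = {b, g, h}  B6 = {e, f, g}
Tree: B1–B2, B1–B3, B1–B4, B4–B5, B3–B6

Every bag has size at most 3, so the width is 3 − 1 = 2 and tw(G) ≤ 2. Conversely, {c, d, g} is a clique of size 3, and the vertices of any clique must share a bag in every tree decomposition; so some bag has ≥ 3 vertices and tw(G) ≥ 2. The upper and lower bounds meet at 2, so that is the treewidth.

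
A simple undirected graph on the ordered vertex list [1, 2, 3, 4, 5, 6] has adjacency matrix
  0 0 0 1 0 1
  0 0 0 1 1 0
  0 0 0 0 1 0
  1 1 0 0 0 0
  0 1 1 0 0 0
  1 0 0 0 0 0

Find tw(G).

A width-1 tree decomposition is:
Bags: B1 = {1, 6}  B2 = {1, 4}  B3 = {2, 4}  B4 = {2, 5}  B5 = {3, 5}
Tree: B1–B2, B2–B3, B3–B4, B4–B5
Each bag holds 2 vertices, so the decomposition has width 1, which upper-bounds the treewidth. Any graph with an edge has treewidth ≥ 1, and G has the edge 6–1. The upper and lower bounds meet at 1, so that is the treewidth.

1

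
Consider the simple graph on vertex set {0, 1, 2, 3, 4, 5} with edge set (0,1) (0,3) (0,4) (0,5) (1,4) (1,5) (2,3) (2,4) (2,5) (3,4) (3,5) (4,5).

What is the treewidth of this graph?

3

A width-3 tree decomposition is:
Bags: B1 = {0, 1, 4, 5}  B2 = {0, 3, 4, 5}  B3 = {2, 3, 4, 5}
Tree: B1–B2, B2–B3
The largest bag has 4 vertices, giving width 3; this decomposition certifies tw(G) ≤ 3. Conversely, {0, 1, 4, 5} is a clique of size 4, and the vertices of any clique must share a bag in every tree decomposition; so some bag has ≥ 4 vertices and tw(G) ≥ 3. Therefore the treewidth is 3.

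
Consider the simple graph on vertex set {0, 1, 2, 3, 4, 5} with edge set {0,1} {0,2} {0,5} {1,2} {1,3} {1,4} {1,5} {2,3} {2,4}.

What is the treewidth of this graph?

A width-2 tree decomposition is:
Bags: B1 = {0, 1, 5}  B2 = {0, 1, 2}  B3 = {1, 2, 4}  B4 = {1, 2, 3}
Tree: B1–B2, B2–B3, B3–B4
Every bag has size at most 3, so the width is 3 − 1 = 2 and tw(G) ≤ 2. Conversely, {0, 1, 2} is a clique of size 3, and the vertices of any clique must share a bag in every tree decomposition; so some bag has ≥ 3 vertices and tw(G) ≥ 2. The upper and lower bounds meet at 2, so that is the treewidth.

2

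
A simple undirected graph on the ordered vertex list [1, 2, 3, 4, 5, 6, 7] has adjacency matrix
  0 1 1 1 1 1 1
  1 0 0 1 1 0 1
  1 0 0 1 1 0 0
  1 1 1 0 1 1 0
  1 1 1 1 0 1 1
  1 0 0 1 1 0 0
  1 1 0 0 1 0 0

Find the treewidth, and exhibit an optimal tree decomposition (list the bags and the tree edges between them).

Every bag has size at most 4, so the width is 4 − 1 = 3 and tw(G) ≤ 3. On the other hand G contains the 4-clique {1, 2, 4, 5}. A clique must lie in a single bag of any decomposition, so no decomposition can have width below 3. Therefore the treewidth is 3.

Treewidth 3.
Bags: B1 = {1, 4, 5, 6}  B2 = {1, 2, 4, 5}  B3 = {1, 2, 5, 7}  B4 = {1, 3, 4, 5}
Tree: B1–B2, B2–B3, B2–B4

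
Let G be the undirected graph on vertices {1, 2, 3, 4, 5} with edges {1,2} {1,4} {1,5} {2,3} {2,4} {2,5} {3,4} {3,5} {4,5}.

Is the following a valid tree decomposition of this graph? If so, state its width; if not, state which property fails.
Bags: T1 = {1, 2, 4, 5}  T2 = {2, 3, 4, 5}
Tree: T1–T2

Every vertex of G appears in some bag (union = {1, 2, 3, 4, 5}); every edge is covered by a bag; and for each vertex v the set of bags containing v is connected in the bag tree. The decomposition is therefore valid. The largest bag has 4 vertices, so the width is 3.

Yes; width 3.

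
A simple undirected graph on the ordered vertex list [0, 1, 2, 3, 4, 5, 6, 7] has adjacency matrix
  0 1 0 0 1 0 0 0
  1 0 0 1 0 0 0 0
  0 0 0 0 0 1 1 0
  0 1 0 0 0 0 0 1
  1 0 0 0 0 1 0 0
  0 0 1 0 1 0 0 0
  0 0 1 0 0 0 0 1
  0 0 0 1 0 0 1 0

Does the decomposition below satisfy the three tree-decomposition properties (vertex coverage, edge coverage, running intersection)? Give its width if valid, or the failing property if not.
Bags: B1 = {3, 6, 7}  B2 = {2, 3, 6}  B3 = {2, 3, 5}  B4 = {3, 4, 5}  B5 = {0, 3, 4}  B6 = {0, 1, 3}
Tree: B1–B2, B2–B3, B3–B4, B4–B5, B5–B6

Yes; width 2.

Every vertex of G appears in some bag (union = {0, 1, 2, 3, 4, 5, 6, 7}); every edge is covered by a bag; and for each vertex v the set of bags containing v is connected in the bag tree. The decomposition is therefore valid. The largest bag has 3 vertices, so the width is 2.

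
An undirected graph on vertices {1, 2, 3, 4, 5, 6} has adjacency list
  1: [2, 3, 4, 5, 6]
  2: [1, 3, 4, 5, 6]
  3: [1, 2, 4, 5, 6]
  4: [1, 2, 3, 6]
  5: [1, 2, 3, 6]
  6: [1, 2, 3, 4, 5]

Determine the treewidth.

A width-4 tree decomposition is:
Bags: B1 = {1, 2, 3, 5, 6}  B2 = {1, 2, 3, 4, 6}
Tree: B1–B2
Each bag holds 5 vertices, so the decomposition has width 4, which upper-bounds the treewidth. On the other hand G contains the 5-clique {1, 2, 3, 4, 6}. A clique must lie in a single bag of any decomposition, so no decomposition can have width below 4. Therefore the treewidth is 4.

4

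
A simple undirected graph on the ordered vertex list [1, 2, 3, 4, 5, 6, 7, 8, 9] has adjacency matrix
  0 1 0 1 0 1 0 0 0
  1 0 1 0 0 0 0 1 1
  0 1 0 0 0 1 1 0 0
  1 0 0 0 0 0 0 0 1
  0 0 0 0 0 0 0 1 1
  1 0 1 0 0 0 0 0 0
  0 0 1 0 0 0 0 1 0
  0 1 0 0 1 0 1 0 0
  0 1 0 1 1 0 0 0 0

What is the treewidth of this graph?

A width-3 tree decomposition is:
Bags: B1 = {1, 4, 5, 9}  B2 = {1, 2, 5, 9}  B3 = {1, 2, 5, 8}  B4 = {1, 2, 6, 8}  B5 = {2, 3, 6, 8}  B6 = {3, 6, 7, 8}
Tree: B1–B2, B2–B3, B3–B4, B4–B5, B5–B6
Every bag has size at most 4, so the width is 4 − 1 = 3 and tw(G) ≤ 3. For the lower bound: the 4 vertex sets {4,5,9}, {1}, {2}, {3,6,7,8} are disjoint, each induces a connected subgraph, and every pair is joined by at least one edge of G. Contracting each set to a single vertex therefore yields K_{4} as a minor, and since treewidth is minor-monotone, tw(G) ≥ tw(K_{4}) = 3. Therefore the treewidth is 3.

3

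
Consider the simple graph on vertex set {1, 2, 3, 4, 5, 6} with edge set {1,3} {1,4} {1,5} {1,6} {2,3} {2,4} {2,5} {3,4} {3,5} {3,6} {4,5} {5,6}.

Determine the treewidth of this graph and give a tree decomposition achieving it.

The largest bag has 4 vertices, giving width 3; this decomposition certifies tw(G) ≤ 3. On the other hand G contains the 4-clique {1, 3, 4, 5}. A clique must lie in a single bag of any decomposition, so no decomposition can have width below 3. Therefore the treewidth is 3.

Treewidth 3.
One optimal decomposition is:
Bags: B1 = {1, 3, 4, 5}  B2 = {2, 3, 4, 5}  B3 = {1, 3, 5, 6}
Tree: B1–B2, B1–B3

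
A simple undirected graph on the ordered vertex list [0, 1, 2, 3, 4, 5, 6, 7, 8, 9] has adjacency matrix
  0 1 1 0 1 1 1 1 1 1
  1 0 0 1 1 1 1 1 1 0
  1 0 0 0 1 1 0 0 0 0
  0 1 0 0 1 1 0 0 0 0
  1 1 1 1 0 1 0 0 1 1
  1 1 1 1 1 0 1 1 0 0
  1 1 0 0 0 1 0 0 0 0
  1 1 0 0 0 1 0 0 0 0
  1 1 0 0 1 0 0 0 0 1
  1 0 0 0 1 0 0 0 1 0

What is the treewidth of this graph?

A width-3 tree decomposition is:
Bags: B1 = {1, 3, 4, 5}  B2 = {0, 1, 4, 5}  B3 = {0, 1, 5, 6}  B4 = {0, 1, 5, 7}  B5 = {0, 1, 4, 8}  B6 = {0, 2, 4, 5}  B7 = {0, 4, 8, 9}
Tree: B1–B2, B2–B3, B2–B4, B2–B5, B2–B6, B5–B7
The largest bag has 4 vertices, giving width 3; this decomposition certifies tw(G) ≤ 3. For the lower bound, the 4 vertices {0, 1, 4, 8} are pairwise adjacent, and any tree decomposition puts a clique entirely inside one bag — forcing width ≥ 3. The upper and lower bounds meet at 3, so that is the treewidth.

3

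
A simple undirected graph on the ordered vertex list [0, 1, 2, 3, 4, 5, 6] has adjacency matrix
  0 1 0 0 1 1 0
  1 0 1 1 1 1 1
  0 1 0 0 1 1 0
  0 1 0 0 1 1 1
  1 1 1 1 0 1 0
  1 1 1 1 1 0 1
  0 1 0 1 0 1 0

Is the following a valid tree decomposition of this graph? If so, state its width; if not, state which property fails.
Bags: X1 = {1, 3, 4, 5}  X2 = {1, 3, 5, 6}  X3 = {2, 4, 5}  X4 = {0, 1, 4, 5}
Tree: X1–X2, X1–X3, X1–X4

A tree decomposition must satisfy three properties: every vertex lies in some bag; for every edge, both endpoints lie together in some bag; and for every vertex, the bags containing it form a connected subtree. Here edge (1,2) lies in no bag, so the decomposition is invalid.

No — edge (1,2) lies in no bag.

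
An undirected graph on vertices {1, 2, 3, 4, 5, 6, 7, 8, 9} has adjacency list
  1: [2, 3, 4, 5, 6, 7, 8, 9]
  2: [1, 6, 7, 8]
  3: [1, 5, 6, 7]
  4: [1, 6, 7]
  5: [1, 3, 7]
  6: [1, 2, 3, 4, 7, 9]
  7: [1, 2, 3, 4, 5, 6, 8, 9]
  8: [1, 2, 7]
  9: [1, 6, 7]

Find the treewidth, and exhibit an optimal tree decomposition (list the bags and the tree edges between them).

Treewidth 3.
One such decomposition:
Bags: B1 = {1, 6, 7, 9}  B2 = {1, 4, 6, 7}  B3 = {1, 2, 6, 7}  B4 = {1, 2, 7, 8}  B5 = {1, 3, 6, 7}  B6 = {1, 3, 5, 7}
Tree: B1–B2, B1–B3, B3–B4, B2–B5, B5–B6

Every bag has size at most 4, so the width is 4 − 1 = 3 and tw(G) ≤ 3. Conversely, {1, 2, 7, 8} is a clique of size 4, and the vertices of any clique must share a bag in every tree decomposition; so some bag has ≥ 4 vertices and tw(G) ≥ 3. The upper and lower bounds meet at 3, so that is the treewidth.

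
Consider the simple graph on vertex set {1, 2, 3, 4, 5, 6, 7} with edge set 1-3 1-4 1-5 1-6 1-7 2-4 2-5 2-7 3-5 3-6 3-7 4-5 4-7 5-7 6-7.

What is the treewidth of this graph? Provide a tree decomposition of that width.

Treewidth 3.
Bags: B1 = {2, 4, 5, 7}  B2 = {1, 4, 5, 7}  B3 = {1, 3, 5, 7}  B4 = {1, 3, 6, 7}
Tree: B1–B2, B2–B3, B3–B4

Each bag holds 4 vertices, so the decomposition has width 3, which upper-bounds the treewidth. For the lower bound, the 4 vertices {1, 3, 5, 7} are pairwise adjacent, and any tree decomposition puts a clique entirely inside one bag — forcing width ≥ 3. Therefore the treewidth is 3.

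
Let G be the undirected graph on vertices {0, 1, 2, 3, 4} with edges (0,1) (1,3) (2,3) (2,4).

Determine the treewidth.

1

A width-1 tree decomposition is:
Bags: B1 = {2, 3}  B2 = {1, 3}  B3 = {0, 1}  B4 = {2, 4}
Tree: B1–B2, B2–B3, B1–B4
The largest bag has 2 vertices, giving width 1; this decomposition certifies tw(G) ≤ 1. Any graph with an edge has treewidth ≥ 1, and G has the edge 3–2. The upper and lower bounds meet at 1, so that is the treewidth.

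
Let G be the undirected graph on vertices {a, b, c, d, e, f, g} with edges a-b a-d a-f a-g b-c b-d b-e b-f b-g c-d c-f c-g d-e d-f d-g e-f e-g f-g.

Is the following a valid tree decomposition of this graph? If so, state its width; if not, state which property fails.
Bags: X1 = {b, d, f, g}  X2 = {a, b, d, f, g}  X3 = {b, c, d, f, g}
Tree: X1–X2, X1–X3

No — vertex e appears in no bag.

A tree decomposition must satisfy three properties: every vertex lies in some bag; for every edge, both endpoints lie together in some bag; and for every vertex, the bags containing it form a connected subtree. Here vertex e appears in no bag, so the decomposition is invalid.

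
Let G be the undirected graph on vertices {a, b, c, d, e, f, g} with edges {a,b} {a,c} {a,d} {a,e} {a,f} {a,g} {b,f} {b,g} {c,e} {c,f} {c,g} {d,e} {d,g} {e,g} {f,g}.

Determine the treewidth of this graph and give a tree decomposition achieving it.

Treewidth 3.
One optimal decomposition is:
Bags: B1 = {a, c, f, g}  B2 = {a, c, e, g}  B3 = {a, b, f, g}  B4 = {a, d, e, g}
Tree: B1–B2, B1–B3, B2–B4

The largest bag has 4 vertices, giving width 3; this decomposition certifies tw(G) ≤ 3. For the lower bound, the 4 vertices {a, d, e, g} are pairwise adjacent, and any tree decomposition puts a clique entirely inside one bag — forcing width ≥ 3. The upper and lower bounds meet at 3, so that is the treewidth.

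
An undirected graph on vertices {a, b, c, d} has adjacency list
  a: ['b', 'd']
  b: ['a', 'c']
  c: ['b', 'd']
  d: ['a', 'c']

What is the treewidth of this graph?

2

A width-2 tree decomposition is:
Bags: B1 = {a, b, c}  B2 = {a, c, d}
Tree: B1–B2
Every bag has size at most 3, so the width is 3 − 1 = 2 and tw(G) ≤ 2. Since c–b–a–d–c is a cycle in G, G is not acyclic. Forests are exactly the graphs of treewidth ≤ 1, so tw(G) ≥ 2. Therefore the treewidth is 2.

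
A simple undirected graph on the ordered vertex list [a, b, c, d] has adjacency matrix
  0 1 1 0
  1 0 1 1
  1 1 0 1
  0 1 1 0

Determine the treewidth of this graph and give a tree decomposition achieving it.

Treewidth 2.
Bags: B1 = {b, c, d}  B2 = {a, b, c}
Tree: B1–B2

Each bag holds 3 vertices, so the decomposition has width 2, which upper-bounds the treewidth. Conversely, {b, c, d} is a clique of size 3, and the vertices of any clique must share a bag in every tree decomposition; so some bag has ≥ 3 vertices and tw(G) ≥ 2. Therefore the treewidth is 2.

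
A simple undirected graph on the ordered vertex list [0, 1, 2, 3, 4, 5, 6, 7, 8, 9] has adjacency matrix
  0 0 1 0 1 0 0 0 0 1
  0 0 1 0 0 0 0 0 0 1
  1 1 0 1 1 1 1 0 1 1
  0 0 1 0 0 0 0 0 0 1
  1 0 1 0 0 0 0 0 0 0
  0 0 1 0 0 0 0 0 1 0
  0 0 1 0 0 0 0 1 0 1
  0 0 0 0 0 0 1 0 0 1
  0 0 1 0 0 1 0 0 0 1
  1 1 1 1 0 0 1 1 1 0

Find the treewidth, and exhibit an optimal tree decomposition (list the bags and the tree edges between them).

The largest bag has 3 vertices, giving width 2; this decomposition certifies tw(G) ≤ 2. For the lower bound, the 3 vertices {0, 2, 9} are pairwise adjacent, and any tree decomposition puts a clique entirely inside one bag — forcing width ≥ 2. Therefore the treewidth is 2.

Treewidth 2.
One such decomposition:
Bags: B1 = {0, 2, 9}  B2 = {2, 8, 9}  B3 = {0, 2, 4}  B4 = {2, 5, 8}  B5 = {2, 3, 9}  B6 = {2, 6, 9}  B7 = {1, 2, 9}  B8 = {6, 7, 9}
Tree: B1–B2, B1–B3, B2–B4, B1–B5, B1–B6, B1–B7, B6–B8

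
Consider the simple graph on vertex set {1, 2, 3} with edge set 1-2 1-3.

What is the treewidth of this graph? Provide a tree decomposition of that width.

Treewidth 1.
Bags: B1 = {1, 2}  B2 = {1, 3}
Tree: B1–B2

Each bag holds 2 vertices, so the decomposition has width 1, which upper-bounds the treewidth. G has an edge, so its treewidth is at least 1. Therefore the treewidth is 1.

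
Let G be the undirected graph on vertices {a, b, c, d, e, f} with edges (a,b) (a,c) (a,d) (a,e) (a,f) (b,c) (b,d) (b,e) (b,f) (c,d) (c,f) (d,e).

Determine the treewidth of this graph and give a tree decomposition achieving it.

The largest bag has 4 vertices, giving width 3; this decomposition certifies tw(G) ≤ 3. Conversely, {a, b, d, e} is a clique of size 4, and the vertices of any clique must share a bag in every tree decomposition; so some bag has ≥ 4 vertices and tw(G) ≥ 3. Combining the bounds, tw(G) = 3.

Treewidth 3.
One such decomposition:
Bags: B1 = {a, b, d, e}  B2 = {a, b, c, d}  B3 = {a, b, c, f}
Tree: B1–B2, B2–B3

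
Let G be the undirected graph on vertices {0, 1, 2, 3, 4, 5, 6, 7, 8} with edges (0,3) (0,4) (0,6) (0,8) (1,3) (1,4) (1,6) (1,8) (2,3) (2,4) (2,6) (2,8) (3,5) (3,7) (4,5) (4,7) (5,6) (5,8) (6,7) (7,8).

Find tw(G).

4

A width-4 tree decomposition is:
Bags: B1 = {3, 4, 5, 6, 8}  B2 = {0, 3, 4, 6, 8}  B3 = {2, 3, 4, 6, 8}  B4 = {3, 4, 6, 7, 8}  B5 = {1, 3, 4, 6, 8}
Tree: B1–B2, B2–B3, B3–B4, B4–B5
Each bag holds 5 vertices, so the decomposition has width 4, which upper-bounds the treewidth. For the lower bound: the 5 vertex sets {3,5}, {0,8}, {2,4}, {6}, {7} are disjoint, each induces a connected subgraph, and every pair is joined by at least one edge of G. Contracting each set to a single vertex therefore yields K_{5} as a minor, and since treewidth is minor-monotone, tw(G) ≥ tw(K_{5}) = 4. Hence tw(G) = 4 exactly.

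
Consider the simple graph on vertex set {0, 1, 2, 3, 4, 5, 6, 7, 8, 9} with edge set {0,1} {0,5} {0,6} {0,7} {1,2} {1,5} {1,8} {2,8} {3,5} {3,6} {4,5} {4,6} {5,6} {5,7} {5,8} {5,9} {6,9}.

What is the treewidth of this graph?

A width-2 tree decomposition is:
Bags: B1 = {0, 1, 5}  B2 = {1, 5, 8}  B3 = {0, 5, 6}  B4 = {0, 5, 7}  B5 = {5, 6, 9}  B6 = {4, 5, 6}  B7 = {3, 5, 6}  B8 = {1, 2, 8}
Tree: B1–B2, B1–B3, B1–B4, B3–B5, B3–B6, B5–B7, B2–B8
Each bag holds 3 vertices, so the decomposition has width 2, which upper-bounds the treewidth. For the lower bound, the 3 vertices {1, 2, 8} are pairwise adjacent, and any tree decomposition puts a clique entirely inside one bag — forcing width ≥ 2. Combining the bounds, tw(G) = 2.

2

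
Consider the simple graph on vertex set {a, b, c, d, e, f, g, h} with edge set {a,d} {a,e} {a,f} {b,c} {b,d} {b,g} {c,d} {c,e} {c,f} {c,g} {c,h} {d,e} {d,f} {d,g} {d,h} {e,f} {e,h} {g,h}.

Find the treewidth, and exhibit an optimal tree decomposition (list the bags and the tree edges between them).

Treewidth 3.
One such decomposition:
Bags: B1 = {c, d, e, h}  B2 = {c, d, g, h}  B3 = {b, c, d, g}  B4 = {c, d, e, f}  B5 = {a, d, e, f}
Tree: B1–B2, B2–B3, B1–B4, B4–B5

The largest bag has 4 vertices, giving width 3; this decomposition certifies tw(G) ≤ 3. For the lower bound, the 4 vertices {c, d, g, h} are pairwise adjacent, and any tree decomposition puts a clique entirely inside one bag — forcing width ≥ 3. Therefore the treewidth is 3.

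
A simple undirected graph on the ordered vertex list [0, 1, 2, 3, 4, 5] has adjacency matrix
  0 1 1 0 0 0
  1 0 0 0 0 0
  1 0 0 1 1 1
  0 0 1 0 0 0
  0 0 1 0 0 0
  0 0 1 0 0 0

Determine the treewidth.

1

A width-1 tree decomposition is:
Bags: B1 = {2, 4}  B2 = {0, 2}  B3 = {0, 1}  B4 = {2, 5}  B5 = {2, 3}
Tree: B1–B2, B2–B3, B1–B4, B4–B5
The largest bag has 2 vertices, giving width 1; this decomposition certifies tw(G) ≤ 1. G has an edge, so its treewidth is at least 1. Hence tw(G) = 1 exactly.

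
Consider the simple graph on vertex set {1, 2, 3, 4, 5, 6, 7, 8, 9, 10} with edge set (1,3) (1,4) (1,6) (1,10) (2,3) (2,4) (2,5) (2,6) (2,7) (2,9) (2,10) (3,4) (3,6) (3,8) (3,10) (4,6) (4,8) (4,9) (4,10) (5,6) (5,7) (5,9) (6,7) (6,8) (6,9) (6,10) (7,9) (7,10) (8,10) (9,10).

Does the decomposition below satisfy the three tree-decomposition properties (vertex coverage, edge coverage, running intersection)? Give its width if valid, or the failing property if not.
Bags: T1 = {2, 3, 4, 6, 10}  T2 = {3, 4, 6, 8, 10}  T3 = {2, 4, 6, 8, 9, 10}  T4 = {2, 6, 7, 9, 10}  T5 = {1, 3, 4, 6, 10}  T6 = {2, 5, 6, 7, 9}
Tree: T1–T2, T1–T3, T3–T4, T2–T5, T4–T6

A tree decomposition must satisfy three properties: every vertex lies in some bag; for every edge, both endpoints lie together in some bag; and for every vertex, the bags containing it form a connected subtree. Here bags containing vertex 8 are not connected in the tree, so the decomposition is invalid.

No — bags containing vertex 8 are not connected in the tree.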